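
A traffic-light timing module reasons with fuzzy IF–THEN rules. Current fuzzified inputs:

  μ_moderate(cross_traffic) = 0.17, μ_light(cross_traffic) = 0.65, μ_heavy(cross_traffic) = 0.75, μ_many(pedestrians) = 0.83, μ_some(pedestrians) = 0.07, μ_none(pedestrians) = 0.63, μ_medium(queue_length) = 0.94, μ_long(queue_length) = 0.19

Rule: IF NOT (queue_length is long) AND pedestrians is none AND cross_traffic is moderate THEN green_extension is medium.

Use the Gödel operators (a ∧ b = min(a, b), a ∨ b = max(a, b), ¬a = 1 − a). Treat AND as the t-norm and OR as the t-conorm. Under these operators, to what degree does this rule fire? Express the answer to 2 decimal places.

0.17

firing strength: ¬long=1−0.19=0.81, none=0.63, moderate=0.17; AND[min(a, b)] → w = 0.17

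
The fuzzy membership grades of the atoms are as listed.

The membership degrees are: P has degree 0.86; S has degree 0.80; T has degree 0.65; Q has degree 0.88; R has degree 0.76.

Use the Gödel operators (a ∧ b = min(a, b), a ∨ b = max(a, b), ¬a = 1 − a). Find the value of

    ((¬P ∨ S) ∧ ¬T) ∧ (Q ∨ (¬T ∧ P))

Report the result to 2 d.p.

¬P = 1 − 0.86 = 0.14
¬P ∨ S = max(a, b) on (0.14, 0.80) = 0.80
¬T = 1 − 0.65 = 0.35
(¬P ∨ S) ∧ ¬T = min(a, b) on (0.80, 0.35) = 0.35
¬T = 1 − 0.65 = 0.35
¬T ∧ P = min(a, b) on (0.35, 0.86) = 0.35
Q ∨ (¬T ∧ P) = max(a, b) on (0.88, 0.35) = 0.88
((¬P ∨ S) ∧ ¬T) ∧ (Q ∨ (¬T ∧ P)) = min(a, b) on (0.35, 0.88) = 0.35

0.35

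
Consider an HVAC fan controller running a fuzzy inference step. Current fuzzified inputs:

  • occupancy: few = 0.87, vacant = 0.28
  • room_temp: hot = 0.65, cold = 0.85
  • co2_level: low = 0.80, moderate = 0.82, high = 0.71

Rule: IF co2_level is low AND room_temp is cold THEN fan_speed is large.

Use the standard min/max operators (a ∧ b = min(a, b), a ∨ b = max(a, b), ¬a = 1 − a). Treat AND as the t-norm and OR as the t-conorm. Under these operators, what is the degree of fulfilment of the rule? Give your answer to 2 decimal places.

0.80

firing strength: low=0.80, cold=0.85; AND[min(a, b)] → w = 0.80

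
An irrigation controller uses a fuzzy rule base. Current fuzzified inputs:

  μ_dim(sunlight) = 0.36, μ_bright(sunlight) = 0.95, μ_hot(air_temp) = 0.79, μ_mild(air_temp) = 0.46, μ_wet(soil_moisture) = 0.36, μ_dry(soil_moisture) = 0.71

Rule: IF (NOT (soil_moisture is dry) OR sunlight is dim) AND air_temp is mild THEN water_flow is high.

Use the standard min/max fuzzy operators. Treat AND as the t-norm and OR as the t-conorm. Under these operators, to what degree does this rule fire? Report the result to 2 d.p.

firing strength: (¬dry=1−0.71=0.29 OR dim=0.36) = 0.36; AND[min(a, b)] with mild=0.46 → w = 0.36

0.36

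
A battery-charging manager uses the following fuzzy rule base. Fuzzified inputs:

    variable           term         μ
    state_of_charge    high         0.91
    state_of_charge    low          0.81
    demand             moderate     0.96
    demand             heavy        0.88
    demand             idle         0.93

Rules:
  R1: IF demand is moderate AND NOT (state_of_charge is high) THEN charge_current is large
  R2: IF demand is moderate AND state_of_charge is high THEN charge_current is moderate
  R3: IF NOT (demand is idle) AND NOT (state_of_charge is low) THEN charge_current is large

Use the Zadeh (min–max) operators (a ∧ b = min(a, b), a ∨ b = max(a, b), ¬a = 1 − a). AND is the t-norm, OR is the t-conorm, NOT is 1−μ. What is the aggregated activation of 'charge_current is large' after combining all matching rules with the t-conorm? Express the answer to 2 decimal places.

R1: moderate=0.96, ¬high=1−0.91=0.09; AND[min(a, b)] → w = 0.09
R2: moderate=0.96, high=0.91; AND[min(a, b)] → w = 0.91
R3: ¬idle=1−0.93=0.07, ¬low=1−0.81=0.19; AND[min(a, b)] → w = 0.07
Rules with consequent 'large': {R1, R3} → strengths 0.09, 0.07
Aggregate via t-conorm [max(a, b)]: 0.09

0.09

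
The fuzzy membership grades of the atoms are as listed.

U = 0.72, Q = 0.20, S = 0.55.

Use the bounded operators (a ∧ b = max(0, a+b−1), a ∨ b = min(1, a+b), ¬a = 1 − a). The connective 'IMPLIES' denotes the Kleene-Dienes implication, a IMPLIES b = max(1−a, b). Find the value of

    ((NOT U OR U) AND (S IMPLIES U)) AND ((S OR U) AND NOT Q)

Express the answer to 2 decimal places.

0.52

NOT U = 1 − 0.72 = 0.28
NOT U OR U = min(1, a+b) on (0.28, 0.72) = 1.00
S IMPLIES U  [Kleene-Dienes: max(1−a, b)] with a=0.55, b=0.72 → 0.72
(NOT U OR U) AND (S IMPLIES U) = max(0, a+b−1) on (1.00, 0.72) = 0.72
S OR U = min(1, a+b) on (0.55, 0.72) = 1.00
NOT Q = 1 − 0.20 = 0.80
(S OR U) AND NOT Q = max(0, a+b−1) on (1.00, 0.80) = 0.80
((NOT U OR U) AND (S IMPLIES U)) AND ((S OR U) AND NOT Q) = max(0, a+b−1) on (0.72, 0.80) = 0.52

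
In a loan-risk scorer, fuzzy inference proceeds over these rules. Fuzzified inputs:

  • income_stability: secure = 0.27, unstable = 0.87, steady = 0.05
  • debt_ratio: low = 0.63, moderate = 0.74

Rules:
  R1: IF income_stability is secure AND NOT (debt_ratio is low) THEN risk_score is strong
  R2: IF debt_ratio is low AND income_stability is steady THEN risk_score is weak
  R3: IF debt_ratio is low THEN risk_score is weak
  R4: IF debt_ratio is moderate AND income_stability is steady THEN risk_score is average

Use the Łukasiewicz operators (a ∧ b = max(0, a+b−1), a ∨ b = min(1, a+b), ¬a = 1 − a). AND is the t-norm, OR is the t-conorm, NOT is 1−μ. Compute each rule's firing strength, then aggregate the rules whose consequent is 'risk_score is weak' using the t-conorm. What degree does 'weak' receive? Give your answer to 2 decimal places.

0.63

R1: secure=0.27, ¬low=1−0.63=0.37; AND[max(0, a+b−1)] → w = 0.00
R2: low=0.63, steady=0.05; AND[max(0, a+b−1)] → w = 0.00
R3: low=0.63 → w = 0.63
R4: moderate=0.74, steady=0.05; AND[max(0, a+b−1)] → w = 0.00
Rules with consequent 'weak': {R2, R3} → strengths 0.00, 0.63
Aggregate via t-conorm [min(1, a+b)]: 0.63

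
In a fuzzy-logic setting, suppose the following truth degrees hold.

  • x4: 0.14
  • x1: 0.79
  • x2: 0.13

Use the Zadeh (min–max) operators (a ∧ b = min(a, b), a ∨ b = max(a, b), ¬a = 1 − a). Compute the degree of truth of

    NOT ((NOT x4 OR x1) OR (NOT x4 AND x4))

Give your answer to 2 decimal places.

NOT x4 = 1 − 0.14 = 0.86
NOT x4 OR x1 = max(a, b) on (0.86, 0.79) = 0.86
NOT x4 = 1 − 0.14 = 0.86
NOT x4 AND x4 = min(a, b) on (0.86, 0.14) = 0.14
(NOT x4 OR x1) OR (NOT x4 AND x4) = max(a, b) on (0.86, 0.14) = 0.86
NOT ((NOT x4 OR x1) OR (NOT x4 AND x4)) = 1 − 0.86 = 0.14

0.14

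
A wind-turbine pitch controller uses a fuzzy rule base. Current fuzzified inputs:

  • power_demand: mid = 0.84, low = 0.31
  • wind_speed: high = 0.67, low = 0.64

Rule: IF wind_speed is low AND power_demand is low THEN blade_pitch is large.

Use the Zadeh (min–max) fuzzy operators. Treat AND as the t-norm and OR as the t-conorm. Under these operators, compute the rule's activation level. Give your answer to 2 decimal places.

firing strength: low=0.64, low=0.31; AND[min(a, b)] → w = 0.31

0.31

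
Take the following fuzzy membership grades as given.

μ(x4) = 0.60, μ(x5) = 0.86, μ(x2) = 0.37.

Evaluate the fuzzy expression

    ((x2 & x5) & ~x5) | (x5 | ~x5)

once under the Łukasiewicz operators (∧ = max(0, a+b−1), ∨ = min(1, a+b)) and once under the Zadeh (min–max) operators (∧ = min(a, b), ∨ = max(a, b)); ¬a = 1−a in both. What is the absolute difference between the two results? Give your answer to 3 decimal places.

Under Łukasiewicz:
  x2 & x5 = max(0, a+b−1) on (0.37, 0.86) = 0.23
  ~x5 = 1 − 0.86 = 0.14
  (x2 & x5) & ~x5 = max(0, a+b−1) on (0.23, 0.14) = 0.00
  ~x5 = 1 − 0.86 = 0.14
  x5 | ~x5 = min(1, a+b) on (0.86, 0.14) = 1.00
  ((x2 & x5) & ~x5) | (x5 | ~x5) = min(1, a+b) on (0.00, 1.00) = 1.00
  → value = 1.0000
Under Zadeh (min–max):
  x2 & x5 = min(a, b) on (0.37, 0.86) = 0.37
  ~x5 = 1 − 0.86 = 0.14
  (x2 & x5) & ~x5 = min(a, b) on (0.37, 0.14) = 0.14
  ~x5 = 1 − 0.86 = 0.14
  x5 | ~x5 = max(a, b) on (0.86, 0.14) = 0.86
  ((x2 & x5) & ~x5) | (x5 | ~x5) = max(a, b) on (0.14, 0.86) = 0.86
  → value = 0.8600
|1.0000 − 0.8600| = 0.140

0.140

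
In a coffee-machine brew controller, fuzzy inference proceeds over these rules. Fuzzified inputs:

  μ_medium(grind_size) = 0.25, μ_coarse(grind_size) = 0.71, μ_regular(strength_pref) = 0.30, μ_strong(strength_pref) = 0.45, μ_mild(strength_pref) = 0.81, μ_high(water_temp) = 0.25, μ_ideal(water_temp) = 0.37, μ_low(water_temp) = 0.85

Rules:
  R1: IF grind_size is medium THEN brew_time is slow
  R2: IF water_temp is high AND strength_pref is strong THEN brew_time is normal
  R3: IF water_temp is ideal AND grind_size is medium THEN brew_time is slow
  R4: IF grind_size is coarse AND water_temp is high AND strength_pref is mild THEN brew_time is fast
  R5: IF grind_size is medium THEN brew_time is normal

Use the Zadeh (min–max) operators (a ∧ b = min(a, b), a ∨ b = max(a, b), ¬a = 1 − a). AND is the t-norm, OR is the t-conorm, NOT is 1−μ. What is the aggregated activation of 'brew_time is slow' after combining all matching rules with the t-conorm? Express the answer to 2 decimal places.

0.25

R1: medium=0.25 → w = 0.25
R2: high=0.25, strong=0.45; AND[min(a, b)] → w = 0.25
R3: ideal=0.37, medium=0.25; AND[min(a, b)] → w = 0.25
R4: coarse=0.71, high=0.25, mild=0.81; AND[min(a, b)] → w = 0.25
R5: medium=0.25 → w = 0.25
Rules with consequent 'slow': {R1, R3} → strengths 0.25, 0.25
Aggregate via t-conorm [max(a, b)]: 0.25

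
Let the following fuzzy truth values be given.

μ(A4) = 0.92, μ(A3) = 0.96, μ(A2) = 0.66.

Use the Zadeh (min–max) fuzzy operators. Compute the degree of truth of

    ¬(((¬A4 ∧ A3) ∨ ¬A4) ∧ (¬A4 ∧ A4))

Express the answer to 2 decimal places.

¬A4 = 1 − 0.92 = 0.08
¬A4 ∧ A3 = min(a, b) on (0.08, 0.96) = 0.08
¬A4 = 1 − 0.92 = 0.08
(¬A4 ∧ A3) ∨ ¬A4 = max(a, b) on (0.08, 0.08) = 0.08
¬A4 = 1 − 0.92 = 0.08
¬A4 ∧ A4 = min(a, b) on (0.08, 0.92) = 0.08
((¬A4 ∧ A3) ∨ ¬A4) ∧ (¬A4 ∧ A4) = min(a, b) on (0.08, 0.08) = 0.08
¬(((¬A4 ∧ A3) ∨ ¬A4) ∧ (¬A4 ∧ A4)) = 1 − 0.08 = 0.92

0.92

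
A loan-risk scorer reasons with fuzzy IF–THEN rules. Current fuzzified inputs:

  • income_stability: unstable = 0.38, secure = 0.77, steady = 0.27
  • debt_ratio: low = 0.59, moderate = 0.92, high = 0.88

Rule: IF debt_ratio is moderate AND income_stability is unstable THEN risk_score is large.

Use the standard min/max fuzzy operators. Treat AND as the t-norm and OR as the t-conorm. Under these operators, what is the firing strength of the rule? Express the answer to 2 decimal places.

0.38

firing strength: moderate=0.92, unstable=0.38; AND[min(a, b)] → w = 0.38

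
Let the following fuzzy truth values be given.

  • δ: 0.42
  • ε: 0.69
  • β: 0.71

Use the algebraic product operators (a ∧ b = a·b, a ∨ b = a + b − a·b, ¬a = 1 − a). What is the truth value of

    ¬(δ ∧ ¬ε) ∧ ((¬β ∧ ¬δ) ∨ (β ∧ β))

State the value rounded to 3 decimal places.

¬ε = 1 − 0.6900 = 0.3100
δ ∧ ¬ε = a·b on (0.4200, 0.3100) = 0.1302
¬(δ ∧ ¬ε) = 1 − 0.1302 = 0.8698
¬β = 1 − 0.7100 = 0.2900
¬δ = 1 − 0.4200 = 0.5800
¬β ∧ ¬δ = a·b on (0.2900, 0.5800) = 0.1682
β ∧ β = a·b on (0.7100, 0.7100) = 0.5041
(¬β ∧ ¬δ) ∨ (β ∧ β) = a + b − a·b on (0.1682, 0.5041) = 0.5875
¬(δ ∧ ¬ε) ∧ ((¬β ∧ ¬δ) ∨ (β ∧ β)) = a·b on (0.8698, 0.5875) = 0.5110

0.511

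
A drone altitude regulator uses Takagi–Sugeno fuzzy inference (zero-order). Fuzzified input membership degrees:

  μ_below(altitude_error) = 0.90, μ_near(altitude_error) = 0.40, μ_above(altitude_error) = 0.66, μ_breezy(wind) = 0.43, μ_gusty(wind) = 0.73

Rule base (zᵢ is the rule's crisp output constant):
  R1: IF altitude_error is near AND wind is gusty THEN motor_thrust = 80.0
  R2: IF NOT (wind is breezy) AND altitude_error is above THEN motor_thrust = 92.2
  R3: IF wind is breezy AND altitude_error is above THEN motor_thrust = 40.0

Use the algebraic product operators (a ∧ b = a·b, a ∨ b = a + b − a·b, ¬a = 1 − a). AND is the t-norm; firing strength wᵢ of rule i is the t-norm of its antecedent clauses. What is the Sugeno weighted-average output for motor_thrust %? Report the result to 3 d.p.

R1 (z=80.0): near=0.40, gusty=0.73; AND[a·b] → w = 0.2920
R2 (z=92.2): ¬breezy=1−0.43=0.57, above=0.66; AND[a·b] → w = 0.3762
R3 (z=40.0): breezy=0.43, above=0.66; AND[a·b] → w = 0.2838
Weighted average = (0.2920·80.0 + 0.3762·92.2 + 0.2838·40.0) / (0.2920 + 0.3762 + 0.2838)
  = 69.3976 / 0.9520 = 72.897

72.897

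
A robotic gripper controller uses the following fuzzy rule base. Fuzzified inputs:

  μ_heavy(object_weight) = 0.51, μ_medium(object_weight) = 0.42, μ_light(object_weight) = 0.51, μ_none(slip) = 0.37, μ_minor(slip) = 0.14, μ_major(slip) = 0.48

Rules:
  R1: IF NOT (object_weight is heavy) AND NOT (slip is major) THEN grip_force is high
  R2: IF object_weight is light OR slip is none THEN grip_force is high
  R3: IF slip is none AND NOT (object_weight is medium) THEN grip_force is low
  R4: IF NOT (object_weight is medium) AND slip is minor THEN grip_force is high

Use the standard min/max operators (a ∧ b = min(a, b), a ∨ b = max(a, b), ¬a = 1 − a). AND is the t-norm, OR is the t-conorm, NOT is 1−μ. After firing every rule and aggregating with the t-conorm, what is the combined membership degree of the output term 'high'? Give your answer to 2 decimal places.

R1: ¬heavy=1−0.51=0.49, ¬major=1−0.48=0.52; AND[min(a, b)] → w = 0.49
R2: light=0.51, none=0.37; OR[max(a, b)] → w = 0.51
R3: none=0.37, ¬medium=1−0.42=0.58; AND[min(a, b)] → w = 0.37
R4: ¬medium=1−0.42=0.58, minor=0.14; AND[min(a, b)] → w = 0.14
Rules with consequent 'high': {R1, R2, R4} → strengths 0.49, 0.51, 0.14
Aggregate via t-conorm [max(a, b)]: 0.51

0.51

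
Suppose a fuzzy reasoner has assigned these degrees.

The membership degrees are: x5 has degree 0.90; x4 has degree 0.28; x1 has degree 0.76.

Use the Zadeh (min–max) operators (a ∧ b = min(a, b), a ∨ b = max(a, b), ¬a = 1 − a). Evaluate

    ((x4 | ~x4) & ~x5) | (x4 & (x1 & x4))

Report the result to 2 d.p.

0.28

~x4 = 1 − 0.28 = 0.72
x4 | ~x4 = max(a, b) on (0.28, 0.72) = 0.72
~x5 = 1 − 0.90 = 0.10
(x4 | ~x4) & ~x5 = min(a, b) on (0.72, 0.10) = 0.10
x1 & x4 = min(a, b) on (0.76, 0.28) = 0.28
x4 & (x1 & x4) = min(a, b) on (0.28, 0.28) = 0.28
((x4 | ~x4) & ~x5) | (x4 & (x1 & x4)) = max(a, b) on (0.10, 0.28) = 0.28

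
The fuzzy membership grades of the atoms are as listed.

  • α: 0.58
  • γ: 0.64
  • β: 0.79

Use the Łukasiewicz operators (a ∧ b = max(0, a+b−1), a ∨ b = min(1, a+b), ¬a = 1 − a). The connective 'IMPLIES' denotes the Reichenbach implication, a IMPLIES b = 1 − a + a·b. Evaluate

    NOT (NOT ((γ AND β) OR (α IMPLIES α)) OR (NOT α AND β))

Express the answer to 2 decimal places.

0.79

γ AND β = max(0, a+b−1) on (0.64, 0.79) = 0.43
α IMPLIES α  [Reichenbach: 1 − a + a·b] with a=0.58, b=0.58 → 0.76
(γ AND β) OR (α IMPLIES α) = min(1, a+b) on (0.43, 0.76) = 1.00
NOT ((γ AND β) OR (α IMPLIES α)) = 1 − 1.00 = 0.00
NOT α = 1 − 0.58 = 0.42
NOT α AND β = max(0, a+b−1) on (0.42, 0.79) = 0.21
NOT ((γ AND β) OR (α IMPLIES α)) OR (NOT α AND β) = min(1, a+b) on (0.00, 0.21) = 0.21
NOT (NOT ((γ AND β) OR (α IMPLIES α)) OR (NOT α AND β)) = 1 − 0.21 = 0.79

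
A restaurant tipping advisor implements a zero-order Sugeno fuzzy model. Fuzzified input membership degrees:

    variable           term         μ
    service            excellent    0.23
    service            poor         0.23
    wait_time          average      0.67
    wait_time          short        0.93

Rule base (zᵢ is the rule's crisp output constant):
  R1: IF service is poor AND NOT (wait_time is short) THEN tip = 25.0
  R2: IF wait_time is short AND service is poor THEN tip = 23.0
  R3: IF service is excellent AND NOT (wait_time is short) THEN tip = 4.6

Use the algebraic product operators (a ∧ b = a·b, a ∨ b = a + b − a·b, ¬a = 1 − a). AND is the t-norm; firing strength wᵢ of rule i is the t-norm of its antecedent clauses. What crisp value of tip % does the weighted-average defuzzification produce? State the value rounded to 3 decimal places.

21.927

R1 (z=25.0): poor=0.23, ¬short=1−0.93=0.07; AND[a·b] → w = 0.0161
R2 (z=23.0): short=0.93, poor=0.23; AND[a·b] → w = 0.2139
R3 (z=4.6): excellent=0.23, ¬short=1−0.93=0.07; AND[a·b] → w = 0.0161
Weighted average = (0.0161·25.0 + 0.2139·23.0 + 0.0161·4.6) / (0.0161 + 0.2139 + 0.0161)
  = 5.3963 / 0.2461 = 21.927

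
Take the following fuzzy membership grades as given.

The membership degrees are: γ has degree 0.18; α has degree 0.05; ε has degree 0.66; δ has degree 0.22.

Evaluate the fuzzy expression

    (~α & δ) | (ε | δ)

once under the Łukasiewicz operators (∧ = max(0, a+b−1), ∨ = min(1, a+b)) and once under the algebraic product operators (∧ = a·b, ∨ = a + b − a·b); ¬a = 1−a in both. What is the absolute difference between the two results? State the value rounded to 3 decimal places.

0.210

Under Łukasiewicz:
  ~α = 1 − 0.05 = 0.95
  ~α & δ = max(0, a+b−1) on (0.95, 0.22) = 0.17
  ε | δ = min(1, a+b) on (0.66, 0.22) = 0.88
  (~α & δ) | (ε | δ) = min(1, a+b) on (0.17, 0.88) = 1.00
  → value = 1.0000
Under algebraic product:
  ~α = 1 − 0.0500 = 0.9500
  ~α & δ = a·b on (0.9500, 0.2200) = 0.2090
  ε | δ = a + b − a·b on (0.6600, 0.2200) = 0.7348
  (~α & δ) | (ε | δ) = a + b − a·b on (0.2090, 0.7348) = 0.7902
  → value = 0.7902
|1.0000 − 0.7902| = 0.210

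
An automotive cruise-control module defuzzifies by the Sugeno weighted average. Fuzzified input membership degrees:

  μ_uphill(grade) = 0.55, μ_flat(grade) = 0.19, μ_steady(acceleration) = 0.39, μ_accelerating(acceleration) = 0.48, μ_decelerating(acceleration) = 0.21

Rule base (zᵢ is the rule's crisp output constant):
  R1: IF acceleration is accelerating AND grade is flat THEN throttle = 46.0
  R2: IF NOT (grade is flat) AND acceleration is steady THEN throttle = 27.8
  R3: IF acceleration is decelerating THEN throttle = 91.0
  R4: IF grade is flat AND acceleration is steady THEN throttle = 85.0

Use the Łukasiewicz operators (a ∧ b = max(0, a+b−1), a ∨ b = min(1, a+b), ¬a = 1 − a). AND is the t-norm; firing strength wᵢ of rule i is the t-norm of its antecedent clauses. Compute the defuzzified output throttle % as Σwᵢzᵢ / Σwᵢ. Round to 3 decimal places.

60.171

R1 (z=46.0): accelerating=0.48, flat=0.19; AND[max(0, a+b−1)] → w = 0.00
R2 (z=27.8): ¬flat=1−0.19=0.81, steady=0.39; AND[max(0, a+b−1)] → w = 0.20
R3 (z=91.0): decelerating=0.21 → w = 0.21
R4 (z=85.0): flat=0.19, steady=0.39; AND[max(0, a+b−1)] → w = 0.00
Weighted average = (0.00·46.0 + 0.20·27.8 + 0.21·91.0 + 0.00·85.0) / (0.00 + 0.20 + 0.21 + 0.00)
  = 24.6700 / 0.4100 = 60.171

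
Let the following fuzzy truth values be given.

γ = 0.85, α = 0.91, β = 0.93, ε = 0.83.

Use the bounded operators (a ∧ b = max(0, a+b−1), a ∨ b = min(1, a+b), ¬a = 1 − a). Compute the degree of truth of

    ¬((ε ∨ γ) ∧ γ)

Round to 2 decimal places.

0.15

ε ∨ γ = min(1, a+b) on (0.83, 0.85) = 1.00
(ε ∨ γ) ∧ γ = max(0, a+b−1) on (1.00, 0.85) = 0.85
¬((ε ∨ γ) ∧ γ) = 1 − 0.85 = 0.15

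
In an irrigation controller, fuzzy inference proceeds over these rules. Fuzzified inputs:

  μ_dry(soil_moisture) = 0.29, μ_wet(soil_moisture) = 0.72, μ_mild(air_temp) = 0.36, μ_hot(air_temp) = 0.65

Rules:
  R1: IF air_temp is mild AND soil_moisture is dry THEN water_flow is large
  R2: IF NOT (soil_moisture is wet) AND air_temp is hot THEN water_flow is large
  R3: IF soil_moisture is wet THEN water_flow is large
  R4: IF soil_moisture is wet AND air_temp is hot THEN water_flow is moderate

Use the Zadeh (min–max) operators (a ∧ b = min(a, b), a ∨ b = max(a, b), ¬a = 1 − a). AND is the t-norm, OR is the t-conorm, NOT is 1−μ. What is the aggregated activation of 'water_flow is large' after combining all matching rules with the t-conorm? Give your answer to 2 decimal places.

0.72

R1: mild=0.36, dry=0.29; AND[min(a, b)] → w = 0.29
R2: ¬wet=1−0.72=0.28, hot=0.65; AND[min(a, b)] → w = 0.28
R3: wet=0.72 → w = 0.72
R4: wet=0.72, hot=0.65; AND[min(a, b)] → w = 0.65
Rules with consequent 'large': {R1, R2, R3} → strengths 0.29, 0.28, 0.72
Aggregate via t-conorm [max(a, b)]: 0.72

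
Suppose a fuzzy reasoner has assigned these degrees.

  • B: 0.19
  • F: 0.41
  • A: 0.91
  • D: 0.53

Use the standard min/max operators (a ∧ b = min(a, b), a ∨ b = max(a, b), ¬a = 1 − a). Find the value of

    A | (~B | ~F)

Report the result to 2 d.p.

~B = 1 − 0.19 = 0.81
~F = 1 − 0.41 = 0.59
~B | ~F = max(a, b) on (0.81, 0.59) = 0.81
A | (~B | ~F) = max(a, b) on (0.91, 0.81) = 0.91

0.91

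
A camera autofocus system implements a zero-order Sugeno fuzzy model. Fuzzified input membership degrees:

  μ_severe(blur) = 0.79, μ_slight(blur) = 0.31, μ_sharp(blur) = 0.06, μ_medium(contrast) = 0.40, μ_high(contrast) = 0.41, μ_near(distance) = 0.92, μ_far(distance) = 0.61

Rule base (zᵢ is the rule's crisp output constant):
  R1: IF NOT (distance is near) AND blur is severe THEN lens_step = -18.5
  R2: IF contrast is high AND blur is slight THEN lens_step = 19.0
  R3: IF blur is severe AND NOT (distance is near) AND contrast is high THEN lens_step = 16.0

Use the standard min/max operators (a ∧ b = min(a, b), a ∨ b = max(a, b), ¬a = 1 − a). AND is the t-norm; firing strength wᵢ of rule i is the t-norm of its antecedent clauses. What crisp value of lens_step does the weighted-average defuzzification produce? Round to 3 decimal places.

12.106

R1 (z=-18.5): ¬near=1−0.92=0.08, severe=0.79; AND[min(a, b)] → w = 0.08
R2 (z=19.0): high=0.41, slight=0.31; AND[min(a, b)] → w = 0.31
R3 (z=16.0): severe=0.79, ¬near=1−0.92=0.08, high=0.41; AND[min(a, b)] → w = 0.08
Weighted average = (0.08·-18.5 + 0.31·19.0 + 0.08·16.0) / (0.08 + 0.31 + 0.08)
  = 5.6900 / 0.4700 = 12.106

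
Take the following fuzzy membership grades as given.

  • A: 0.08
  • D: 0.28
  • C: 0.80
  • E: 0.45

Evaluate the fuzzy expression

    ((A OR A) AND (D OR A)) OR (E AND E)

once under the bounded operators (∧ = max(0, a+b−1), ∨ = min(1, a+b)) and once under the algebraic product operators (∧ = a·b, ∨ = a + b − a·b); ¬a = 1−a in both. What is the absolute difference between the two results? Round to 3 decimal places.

0.244

Under bounded:
  A OR A = min(1, a+b) on (0.08, 0.08) = 0.16
  D OR A = min(1, a+b) on (0.28, 0.08) = 0.36
  (A OR A) AND (D OR A) = max(0, a+b−1) on (0.16, 0.36) = 0.00
  E AND E = max(0, a+b−1) on (0.45, 0.45) = 0.00
  ((A OR A) AND (D OR A)) OR (E AND E) = min(1, a+b) on (0.00, 0.00) = 0.00
  → value = 0.0000
Under algebraic product:
  A OR A = a + b − a·b on (0.0800, 0.0800) = 0.1536
  D OR A = a + b − a·b on (0.2800, 0.0800) = 0.3376
  (A OR A) AND (D OR A) = a·b on (0.1536, 0.3376) = 0.0519
  E AND E = a·b on (0.4500, 0.4500) = 0.2025
  ((A OR A) AND (D OR A)) OR (E AND E) = a + b − a·b on (0.0519, 0.2025) = 0.2439
  → value = 0.2439
|0.0000 − 0.2439| = 0.244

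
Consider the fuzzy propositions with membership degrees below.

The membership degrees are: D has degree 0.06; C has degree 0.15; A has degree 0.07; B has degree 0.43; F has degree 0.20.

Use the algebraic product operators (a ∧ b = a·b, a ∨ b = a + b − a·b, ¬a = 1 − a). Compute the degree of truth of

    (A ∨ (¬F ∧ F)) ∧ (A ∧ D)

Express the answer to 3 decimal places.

0.001

¬F = 1 − 0.2000 = 0.8000
¬F ∧ F = a·b on (0.8000, 0.2000) = 0.1600
A ∨ (¬F ∧ F) = a + b − a·b on (0.0700, 0.1600) = 0.2188
A ∧ D = a·b on (0.0700, 0.0600) = 0.0042
(A ∨ (¬F ∧ F)) ∧ (A ∧ D) = a·b on (0.2188, 0.0042) = 0.0009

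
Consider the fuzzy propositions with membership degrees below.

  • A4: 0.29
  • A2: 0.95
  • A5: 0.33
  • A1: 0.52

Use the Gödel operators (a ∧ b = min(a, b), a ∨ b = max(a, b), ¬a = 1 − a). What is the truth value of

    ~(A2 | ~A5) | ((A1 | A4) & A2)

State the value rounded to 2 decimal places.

~A5 = 1 − 0.33 = 0.67
A2 | ~A5 = max(a, b) on (0.95, 0.67) = 0.95
~(A2 | ~A5) = 1 − 0.95 = 0.05
A1 | A4 = max(a, b) on (0.52, 0.29) = 0.52
(A1 | A4) & A2 = min(a, b) on (0.52, 0.95) = 0.52
~(A2 | ~A5) | ((A1 | A4) & A2) = max(a, b) on (0.05, 0.52) = 0.52

0.52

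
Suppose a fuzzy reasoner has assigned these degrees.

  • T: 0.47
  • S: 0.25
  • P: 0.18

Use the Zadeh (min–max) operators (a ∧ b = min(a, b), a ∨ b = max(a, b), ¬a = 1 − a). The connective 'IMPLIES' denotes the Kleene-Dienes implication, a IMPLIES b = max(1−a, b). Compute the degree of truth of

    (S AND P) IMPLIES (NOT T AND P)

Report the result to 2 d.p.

0.82

S AND P = min(a, b) on (0.25, 0.18) = 0.18
NOT T = 1 − 0.47 = 0.53
NOT T AND P = min(a, b) on (0.53, 0.18) = 0.18
(S AND P) IMPLIES (NOT T AND P)  [Kleene-Dienes: max(1−a, b)] with a=0.18, b=0.18 → 0.82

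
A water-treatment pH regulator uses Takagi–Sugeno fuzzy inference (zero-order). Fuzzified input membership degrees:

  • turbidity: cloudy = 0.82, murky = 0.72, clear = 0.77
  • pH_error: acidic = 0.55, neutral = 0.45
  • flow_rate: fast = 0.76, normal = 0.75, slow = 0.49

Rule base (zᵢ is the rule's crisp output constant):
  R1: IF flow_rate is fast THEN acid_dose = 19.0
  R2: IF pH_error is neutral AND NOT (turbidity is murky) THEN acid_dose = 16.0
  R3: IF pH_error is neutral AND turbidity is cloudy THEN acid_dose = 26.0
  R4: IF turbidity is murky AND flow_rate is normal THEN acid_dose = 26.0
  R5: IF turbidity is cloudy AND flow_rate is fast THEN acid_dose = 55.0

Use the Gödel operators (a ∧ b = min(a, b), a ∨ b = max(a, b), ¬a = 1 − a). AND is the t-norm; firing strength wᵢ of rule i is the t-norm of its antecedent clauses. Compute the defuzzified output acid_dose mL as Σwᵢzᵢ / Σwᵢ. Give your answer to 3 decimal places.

R1 (z=19.0): fast=0.76 → w = 0.76
R2 (z=16.0): neutral=0.45, ¬murky=1−0.72=0.28; AND[min(a, b)] → w = 0.28
R3 (z=26.0): neutral=0.45, cloudy=0.82; AND[min(a, b)] → w = 0.45
R4 (z=26.0): murky=0.72, normal=0.75; AND[min(a, b)] → w = 0.72
R5 (z=55.0): cloudy=0.82, fast=0.76; AND[min(a, b)] → w = 0.76
Weighted average = (0.76·19.0 + 0.28·16.0 + 0.45·26.0 + 0.72·26.0 + 0.76·55.0) / (0.76 + 0.28 + 0.45 + 0.72 + 0.76)
  = 91.1400 / 2.9700 = 30.687

30.687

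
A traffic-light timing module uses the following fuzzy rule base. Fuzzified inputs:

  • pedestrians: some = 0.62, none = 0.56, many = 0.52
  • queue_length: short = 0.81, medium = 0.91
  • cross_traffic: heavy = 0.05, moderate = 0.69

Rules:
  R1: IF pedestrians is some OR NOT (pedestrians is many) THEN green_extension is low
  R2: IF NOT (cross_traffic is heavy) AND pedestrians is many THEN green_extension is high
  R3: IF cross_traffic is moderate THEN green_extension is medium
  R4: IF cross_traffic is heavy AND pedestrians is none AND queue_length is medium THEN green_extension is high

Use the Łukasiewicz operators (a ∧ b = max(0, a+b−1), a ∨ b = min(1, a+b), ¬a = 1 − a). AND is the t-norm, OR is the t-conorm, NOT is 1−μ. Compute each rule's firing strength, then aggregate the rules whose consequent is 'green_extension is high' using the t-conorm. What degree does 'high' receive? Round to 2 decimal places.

R1: some=0.62, ¬many=1−0.52=0.48; OR[min(1, a+b)] → w = 1.00
R2: ¬heavy=1−0.05=0.95, many=0.52; AND[max(0, a+b−1)] → w = 0.47
R3: moderate=0.69 → w = 0.69
R4: heavy=0.05, none=0.56, medium=0.91; AND[max(0, a+b−1)] → w = 0.00
Rules with consequent 'high': {R2, R4} → strengths 0.47, 0.00
Aggregate via t-conorm [min(1, a+b)]: 0.47

0.47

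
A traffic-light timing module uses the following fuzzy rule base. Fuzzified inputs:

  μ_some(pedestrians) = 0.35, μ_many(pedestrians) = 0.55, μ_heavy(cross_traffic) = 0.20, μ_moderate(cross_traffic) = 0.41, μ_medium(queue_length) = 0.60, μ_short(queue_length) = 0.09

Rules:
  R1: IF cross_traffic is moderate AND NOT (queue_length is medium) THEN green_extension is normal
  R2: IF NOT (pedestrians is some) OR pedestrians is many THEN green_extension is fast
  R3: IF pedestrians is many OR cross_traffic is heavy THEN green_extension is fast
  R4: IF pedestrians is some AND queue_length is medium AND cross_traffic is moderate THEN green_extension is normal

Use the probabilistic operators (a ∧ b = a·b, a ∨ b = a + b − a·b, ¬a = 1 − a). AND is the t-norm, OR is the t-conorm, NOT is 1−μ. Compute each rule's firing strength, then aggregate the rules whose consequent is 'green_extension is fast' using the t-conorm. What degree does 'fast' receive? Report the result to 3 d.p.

0.943

R1: moderate=0.41, ¬medium=1−0.60=0.40; AND[a·b] → w = 0.1640
R2: ¬some=1−0.35=0.65, many=0.55; OR[a + b − a·b] → w = 0.8425
R3: many=0.55, heavy=0.20; OR[a + b − a·b] → w = 0.6400
R4: some=0.35, medium=0.60, moderate=0.41; AND[a·b] → w = 0.0861
Rules with consequent 'fast': {R2, R3} → strengths 0.8425, 0.6400
Aggregate via t-conorm [a + b − a·b]: 0.9433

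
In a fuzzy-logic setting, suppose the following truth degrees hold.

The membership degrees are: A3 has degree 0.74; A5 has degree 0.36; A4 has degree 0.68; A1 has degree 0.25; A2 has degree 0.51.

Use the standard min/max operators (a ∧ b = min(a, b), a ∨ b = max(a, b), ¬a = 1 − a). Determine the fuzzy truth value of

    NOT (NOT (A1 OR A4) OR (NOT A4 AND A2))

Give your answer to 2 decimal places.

0.68

A1 OR A4 = max(a, b) on (0.25, 0.68) = 0.68
NOT (A1 OR A4) = 1 − 0.68 = 0.32
NOT A4 = 1 − 0.68 = 0.32
NOT A4 AND A2 = min(a, b) on (0.32, 0.51) = 0.32
NOT (A1 OR A4) OR (NOT A4 AND A2) = max(a, b) on (0.32, 0.32) = 0.32
NOT (NOT (A1 OR A4) OR (NOT A4 AND A2)) = 1 − 0.32 = 0.68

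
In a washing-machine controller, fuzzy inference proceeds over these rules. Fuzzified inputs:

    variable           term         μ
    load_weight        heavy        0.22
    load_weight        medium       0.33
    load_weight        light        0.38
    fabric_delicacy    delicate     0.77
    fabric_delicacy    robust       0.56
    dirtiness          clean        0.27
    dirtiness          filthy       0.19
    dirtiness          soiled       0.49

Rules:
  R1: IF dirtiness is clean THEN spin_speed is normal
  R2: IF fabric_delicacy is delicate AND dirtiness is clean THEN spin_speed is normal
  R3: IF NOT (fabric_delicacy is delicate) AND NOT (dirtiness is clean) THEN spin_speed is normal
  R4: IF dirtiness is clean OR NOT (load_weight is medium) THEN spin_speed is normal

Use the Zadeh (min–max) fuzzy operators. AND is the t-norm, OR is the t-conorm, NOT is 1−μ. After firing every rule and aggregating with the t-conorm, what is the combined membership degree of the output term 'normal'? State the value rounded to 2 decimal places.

R1: clean=0.27 → w = 0.27
R2: delicate=0.77, clean=0.27; AND[min(a, b)] → w = 0.27
R3: ¬delicate=1−0.77=0.23, ¬clean=1−0.27=0.73; AND[min(a, b)] → w = 0.23
R4: clean=0.27, ¬medium=1−0.33=0.67; OR[max(a, b)] → w = 0.67
Rules with consequent 'normal': {R1, R2, R3, R4} → strengths 0.27, 0.27, 0.23, 0.67
Aggregate via t-conorm [max(a, b)]: 0.67

0.67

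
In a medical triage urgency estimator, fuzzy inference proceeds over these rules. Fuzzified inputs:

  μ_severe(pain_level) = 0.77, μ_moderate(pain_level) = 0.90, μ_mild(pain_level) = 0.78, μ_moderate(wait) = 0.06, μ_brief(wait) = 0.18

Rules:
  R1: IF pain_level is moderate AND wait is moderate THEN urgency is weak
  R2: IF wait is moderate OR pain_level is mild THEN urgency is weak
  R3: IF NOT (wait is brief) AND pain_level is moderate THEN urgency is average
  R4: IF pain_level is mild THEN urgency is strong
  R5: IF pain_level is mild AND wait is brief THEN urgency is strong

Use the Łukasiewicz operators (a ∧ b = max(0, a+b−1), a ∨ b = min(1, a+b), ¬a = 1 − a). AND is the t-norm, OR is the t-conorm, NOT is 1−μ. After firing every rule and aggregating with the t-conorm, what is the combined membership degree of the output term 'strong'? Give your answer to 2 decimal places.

0.78

R1: moderate=0.90, moderate=0.06; AND[max(0, a+b−1)] → w = 0.00
R2: moderate=0.06, mild=0.78; OR[min(1, a+b)] → w = 0.84
R3: ¬brief=1−0.18=0.82, moderate=0.90; AND[max(0, a+b−1)] → w = 0.72
R4: mild=0.78 → w = 0.78
R5: mild=0.78, brief=0.18; AND[max(0, a+b−1)] → w = 0.00
Rules with consequent 'strong': {R4, R5} → strengths 0.78, 0.00
Aggregate via t-conorm [min(1, a+b)]: 0.78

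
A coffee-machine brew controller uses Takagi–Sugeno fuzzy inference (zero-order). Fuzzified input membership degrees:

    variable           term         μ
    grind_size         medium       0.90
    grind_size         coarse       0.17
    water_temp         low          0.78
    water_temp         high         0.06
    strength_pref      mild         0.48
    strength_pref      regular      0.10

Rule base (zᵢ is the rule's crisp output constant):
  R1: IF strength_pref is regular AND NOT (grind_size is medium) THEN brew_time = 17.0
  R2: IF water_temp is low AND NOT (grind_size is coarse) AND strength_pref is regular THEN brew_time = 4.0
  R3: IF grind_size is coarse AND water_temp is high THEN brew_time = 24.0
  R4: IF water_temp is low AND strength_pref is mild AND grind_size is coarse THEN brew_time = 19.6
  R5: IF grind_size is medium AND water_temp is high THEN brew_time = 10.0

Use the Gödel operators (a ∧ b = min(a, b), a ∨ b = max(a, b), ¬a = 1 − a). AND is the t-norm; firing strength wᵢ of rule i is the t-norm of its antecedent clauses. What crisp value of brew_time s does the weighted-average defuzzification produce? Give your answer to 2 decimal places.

R1 (z=17.0): regular=0.10, ¬medium=1−0.90=0.10; AND[min(a, b)] → w = 0.10
R2 (z=4.0): low=0.78, ¬coarse=1−0.17=0.83, regular=0.10; AND[min(a, b)] → w = 0.10
R3 (z=24.0): coarse=0.17, high=0.06; AND[min(a, b)] → w = 0.06
R4 (z=19.6): low=0.78, mild=0.48, coarse=0.17; AND[min(a, b)] → w = 0.17
R5 (z=10.0): medium=0.90, high=0.06; AND[min(a, b)] → w = 0.06
Weighted average = (0.10·17.0 + 0.10·4.0 + 0.06·24.0 + 0.17·19.6 + 0.06·10.0) / (0.10 + 0.10 + 0.06 + 0.17 + 0.06)
  = 7.4720 / 0.4900 = 15.25

15.25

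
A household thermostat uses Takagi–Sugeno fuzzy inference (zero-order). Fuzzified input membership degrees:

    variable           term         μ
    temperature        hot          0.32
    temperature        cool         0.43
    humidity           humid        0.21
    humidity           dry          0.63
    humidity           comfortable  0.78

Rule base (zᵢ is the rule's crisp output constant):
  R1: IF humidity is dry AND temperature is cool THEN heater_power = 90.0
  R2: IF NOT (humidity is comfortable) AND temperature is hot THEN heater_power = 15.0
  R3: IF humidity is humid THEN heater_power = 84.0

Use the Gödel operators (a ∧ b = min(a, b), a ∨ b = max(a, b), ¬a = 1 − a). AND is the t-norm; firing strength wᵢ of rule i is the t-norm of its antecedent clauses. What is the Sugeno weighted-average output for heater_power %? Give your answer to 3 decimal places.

69.349

R1 (z=90.0): dry=0.63, cool=0.43; AND[min(a, b)] → w = 0.43
R2 (z=15.0): ¬comfortable=1−0.78=0.22, hot=0.32; AND[min(a, b)] → w = 0.22
R3 (z=84.0): humid=0.21 → w = 0.21
Weighted average = (0.43·90.0 + 0.22·15.0 + 0.21·84.0) / (0.43 + 0.22 + 0.21)
  = 59.6400 / 0.8600 = 69.349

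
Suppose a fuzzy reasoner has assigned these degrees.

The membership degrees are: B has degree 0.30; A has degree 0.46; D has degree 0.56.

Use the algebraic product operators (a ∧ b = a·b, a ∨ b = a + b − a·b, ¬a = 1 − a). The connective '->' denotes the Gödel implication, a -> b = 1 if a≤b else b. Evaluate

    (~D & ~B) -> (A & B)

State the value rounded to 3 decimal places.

~D = 1 − 0.5600 = 0.4400
~B = 1 − 0.3000 = 0.7000
~D & ~B = a·b on (0.4400, 0.7000) = 0.3080
A & B = a·b on (0.4600, 0.3000) = 0.1380
(~D & ~B) -> (A & B)  [Gödel: 1 if a≤b else b] with a=0.3080, b=0.1380 → 0.1380

0.138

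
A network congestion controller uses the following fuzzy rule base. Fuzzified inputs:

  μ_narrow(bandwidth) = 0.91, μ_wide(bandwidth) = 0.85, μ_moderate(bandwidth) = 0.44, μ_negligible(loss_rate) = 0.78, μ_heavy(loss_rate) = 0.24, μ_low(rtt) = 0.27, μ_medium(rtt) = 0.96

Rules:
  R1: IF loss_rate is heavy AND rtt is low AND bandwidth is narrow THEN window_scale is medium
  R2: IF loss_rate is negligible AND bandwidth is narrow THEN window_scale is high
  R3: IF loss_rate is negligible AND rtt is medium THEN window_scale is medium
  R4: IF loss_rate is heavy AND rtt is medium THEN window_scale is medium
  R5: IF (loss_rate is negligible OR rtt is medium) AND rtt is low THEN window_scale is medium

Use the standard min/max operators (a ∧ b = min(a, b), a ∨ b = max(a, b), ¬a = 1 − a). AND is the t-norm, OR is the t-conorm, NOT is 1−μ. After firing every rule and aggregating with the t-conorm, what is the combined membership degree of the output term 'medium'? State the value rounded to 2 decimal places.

R1: heavy=0.24, low=0.27, narrow=0.91; AND[min(a, b)] → w = 0.24
R2: negligible=0.78, narrow=0.91; AND[min(a, b)] → w = 0.78
R3: negligible=0.78, medium=0.96; AND[min(a, b)] → w = 0.78
R4: heavy=0.24, medium=0.96; AND[min(a, b)] → w = 0.24
R5: (negligible=0.78 OR medium=0.96) = 0.96; AND[min(a, b)] with low=0.27 → w = 0.27
Rules with consequent 'medium': {R1, R3, R4, R5} → strengths 0.24, 0.78, 0.24, 0.27
Aggregate via t-conorm [max(a, b)]: 0.78

0.78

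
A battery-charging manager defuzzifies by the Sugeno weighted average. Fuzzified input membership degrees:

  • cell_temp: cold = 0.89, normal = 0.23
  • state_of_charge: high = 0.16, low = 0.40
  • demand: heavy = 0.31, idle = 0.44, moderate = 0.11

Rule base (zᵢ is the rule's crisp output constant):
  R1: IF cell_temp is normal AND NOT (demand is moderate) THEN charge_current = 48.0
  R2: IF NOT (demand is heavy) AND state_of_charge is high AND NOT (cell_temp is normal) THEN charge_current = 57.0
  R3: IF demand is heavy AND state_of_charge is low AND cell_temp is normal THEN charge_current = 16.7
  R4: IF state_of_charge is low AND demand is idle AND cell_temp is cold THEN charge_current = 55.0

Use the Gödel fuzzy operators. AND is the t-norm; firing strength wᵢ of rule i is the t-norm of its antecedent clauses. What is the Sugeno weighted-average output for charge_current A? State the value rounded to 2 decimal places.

45.10

R1 (z=48.0): normal=0.23, ¬moderate=1−0.11=0.89; AND[min(a, b)] → w = 0.23
R2 (z=57.0): ¬heavy=1−0.31=0.69, high=0.16, ¬normal=1−0.23=0.77; AND[min(a, b)] → w = 0.16
R3 (z=16.7): heavy=0.31, low=0.40, normal=0.23; AND[min(a, b)] → w = 0.23
R4 (z=55.0): low=0.40, idle=0.44, cold=0.89; AND[min(a, b)] → w = 0.40
Weighted average = (0.23·48.0 + 0.16·57.0 + 0.23·16.7 + 0.40·55.0) / (0.23 + 0.16 + 0.23 + 0.40)
  = 46.0010 / 1.0200 = 45.10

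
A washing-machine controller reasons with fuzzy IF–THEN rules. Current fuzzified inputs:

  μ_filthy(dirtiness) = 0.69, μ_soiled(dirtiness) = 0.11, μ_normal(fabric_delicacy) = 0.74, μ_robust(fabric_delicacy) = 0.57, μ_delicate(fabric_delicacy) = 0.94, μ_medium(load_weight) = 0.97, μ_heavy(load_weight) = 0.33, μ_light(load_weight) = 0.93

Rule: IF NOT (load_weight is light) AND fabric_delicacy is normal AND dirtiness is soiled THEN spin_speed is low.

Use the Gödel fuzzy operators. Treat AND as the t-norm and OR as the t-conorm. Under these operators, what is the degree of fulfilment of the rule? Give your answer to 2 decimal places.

firing strength: ¬light=1−0.93=0.07, normal=0.74, soiled=0.11; AND[min(a, b)] → w = 0.07

0.07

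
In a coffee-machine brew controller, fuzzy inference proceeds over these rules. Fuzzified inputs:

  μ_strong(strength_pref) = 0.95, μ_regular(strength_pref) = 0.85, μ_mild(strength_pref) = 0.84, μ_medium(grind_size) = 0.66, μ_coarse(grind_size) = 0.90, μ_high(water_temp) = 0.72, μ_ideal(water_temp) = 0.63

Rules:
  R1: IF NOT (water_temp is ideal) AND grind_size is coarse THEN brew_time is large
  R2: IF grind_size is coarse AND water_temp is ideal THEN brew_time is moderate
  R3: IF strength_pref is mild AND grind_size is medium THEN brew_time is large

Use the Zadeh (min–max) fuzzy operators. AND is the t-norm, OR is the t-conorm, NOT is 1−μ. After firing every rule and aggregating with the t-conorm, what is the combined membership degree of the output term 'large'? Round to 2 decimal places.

R1: ¬ideal=1−0.63=0.37, coarse=0.90; AND[min(a, b)] → w = 0.37
R2: coarse=0.90, ideal=0.63; AND[min(a, b)] → w = 0.63
R3: mild=0.84, medium=0.66; AND[min(a, b)] → w = 0.66
Rules with consequent 'large': {R1, R3} → strengths 0.37, 0.66
Aggregate via t-conorm [max(a, b)]: 0.66

0.66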